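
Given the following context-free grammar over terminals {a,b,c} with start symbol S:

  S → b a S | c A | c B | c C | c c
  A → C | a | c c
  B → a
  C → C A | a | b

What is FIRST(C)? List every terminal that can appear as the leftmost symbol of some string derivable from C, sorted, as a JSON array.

FIRST sets, iterate to fixpoint:
pass 1:
  A via A→a: +{a}
  A via A→c c: +{c}
  B via B→a: +{a}
  C via C→a: +{a}
  C via C→b: +{b}
  S via S→b a S: +{b}
  S via S→c A: +{c}
  FIRST[S]={b,c}  FIRST[A]={a,c}  FIRST[B]={a}  FIRST[C]={a,b}
pass 2:
  A via A→C: +{b}
  FIRST[S]={b,c}  FIRST[A]={a,b,c}  FIRST[B]={a}  FIRST[C]={a,b}
pass 3: (stable)
  FIRST[S]={b,c}  FIRST[A]={a,b,c}  FIRST[B]={a}  FIRST[C]={a,b}

FIRST(C) = ["a", "b"]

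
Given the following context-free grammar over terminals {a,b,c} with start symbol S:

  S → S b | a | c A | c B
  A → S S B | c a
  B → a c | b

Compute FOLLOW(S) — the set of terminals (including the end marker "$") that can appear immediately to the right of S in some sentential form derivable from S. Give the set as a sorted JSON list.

FIRST iteration:
[1]
  A via A→c a: +{c}
  B via B→a c: +{a}
  B via B→b: +{b}
  S via S→a: +{a}
  S via S→c A: +{c}
  S: {a,c}  A: {c}  B: {a,b}
[2]
  A via A→S S B: +{a}
  S: {a,c}  A: {a,c}  B: {a,b}
[3] (stable)
  S: {a,c}  A: {a,c}  B: {a,b}

Compute FOLLOW by fixpoint:
initialize: $ ∈ FOLLOW(S)
pass 1:
  A→S S B: FOLLOW(S) ⊇ FIRST(S) = {a,c}; new: +{a,c}
  A→S S B: FOLLOW(S) ⊇ FIRST(B) = {a,b}; new: +{b}
  S→c A: FOLLOW(A) ⊇ FOLLOW(S) ⊇ {$,a,b,c}; new: +{$,a,b,c}
  S→c B: FOLLOW(B) ⊇ FOLLOW(S) ⊇ {$,a,b,c}; new: +{$,a,b,c}
  FOLLOW(S)={$,a,b,c}  FOLLOW(A)={$,a,b,c}  FOLLOW(B)={$,a,b,c}
pass 2: — fixpoint
  FOLLOW(S)={$,a,b,c}  FOLLOW(A)={$,a,b,c}  FOLLOW(B)={$,a,b,c}

FOLLOW(S) = ["$", "a", "b", "c"]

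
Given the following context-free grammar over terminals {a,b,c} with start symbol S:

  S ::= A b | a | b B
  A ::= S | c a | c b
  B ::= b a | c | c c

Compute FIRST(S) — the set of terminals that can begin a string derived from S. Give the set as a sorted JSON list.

Compute FIRST by fixpoint:
round 1:
  A via A→c a: +{c}
  B via B→b a: +{b}
  B via B→c: +{c}
  S via S→A b: +{c}
  S via S→a: +{a}
  S via S→b B: +{b}
  FIRST[S]={a,b,c}  FIRST[A]={c}  FIRST[B]={b,c}
round 2:
  A via A→S: +{a,b}
  FIRST[S]={a,b,c}  FIRST[A]={a,b,c}  FIRST[B]={b,c}
round 3: (stable)
  FIRST[S]={a,b,c}  FIRST[A]={a,b,c}  FIRST[B]={b,c}

FIRST(S) = ["a", "b", "c"]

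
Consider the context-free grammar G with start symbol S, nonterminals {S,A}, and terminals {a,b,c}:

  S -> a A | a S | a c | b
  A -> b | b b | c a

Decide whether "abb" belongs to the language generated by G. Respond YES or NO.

Convert to CNF:
  S -> T2 A | T2 S | T2 T1 | b
  A -> T0 T0 | T1 T2 | b
  T0 -> b
  T1 -> c
  T2 -> a

CYK fill:
  cell(0,0) a: {T2}  orig:{}
  cell(1,1) b: {A,S,T0}  orig:{A,S}
  cell(2,2) b: {A,S,T0}  orig:{A,S}
  cell(0,1) ab: {S}
  cell(1,2) bb: {A}
  cell(0,2) abb: {S}

S ∈ T[0,2] ⇒ YES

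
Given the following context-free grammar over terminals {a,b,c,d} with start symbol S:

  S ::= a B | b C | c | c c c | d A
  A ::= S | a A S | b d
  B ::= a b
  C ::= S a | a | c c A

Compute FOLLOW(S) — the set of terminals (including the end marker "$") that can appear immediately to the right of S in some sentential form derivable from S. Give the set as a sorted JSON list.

FIRST sets, iterate to fixpoint:
iter 1:
  A via A→a A S: +{a}
  A via A→b d: +{b}
  B via B→a b: +{a}
  C via C→a: +{a}
  C via C→c c A: +{c}
  S via S→a B: +{a}
  S via S→b C: +{b}
  S via S→c: +{c}
  S via S→d A: +{d}
  S: {a,b,c,d}  A: {a,b}  B: {a}  C: {a,c}
iter 2:
  A via A→S: +{c,d}
  C via C→S a: +{b,d}
  S: {a,b,c,d}  A: {a,b,c,d}  B: {a}  C: {a,b,c,d}
iter 3: done
  S: {a,b,c,d}  A: {a,b,c,d}  B: {a}  C: {a,b,c,d}

FOLLOW sets:
FOLLOW(S) := {$}
round 1:
  A→a A S: FOLLOW(A) ⊇ FIRST(S) = {a,b,c,d}; new: +{a,b,c,d}
  A→a A S: FOLLOW(S) ⊇ FOLLOW(A) ⊇ {a,b,c,d}; new: +{a,b,c,d}
  S→a B: FOLLOW(B) ⊇ FOLLOW(S) ⊇ {$,a,b,c,d}; new: +{$,a,b,c,d}
  S→b C: FOLLOW(C) ⊇ FOLLOW(S) ⊇ {$,a,b,c,d}; new: +{$,a,b,c,d}
  S→d A: FOLLOW(A) ⊇ FOLLOW(S) ⊇ {$,a,b,c,d}; new: +{$}
  S: {$,a,b,c,d}  A: {$,a,b,c,d}  B: {$,a,b,c,d}  C: {$,a,b,c,d}
round 2: — fixpoint
  S: {$,a,b,c,d}  A: {$,a,b,c,d}  B: {$,a,b,c,d}  C: {$,a,b,c,d}

FOLLOW(S) = ["$", "a", "b", "c", "d"]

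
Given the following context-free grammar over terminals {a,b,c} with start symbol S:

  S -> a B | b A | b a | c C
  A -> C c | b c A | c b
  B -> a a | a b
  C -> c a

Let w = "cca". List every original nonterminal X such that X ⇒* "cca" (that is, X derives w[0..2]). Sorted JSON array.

CNF form of G:
  S -> T0 C | T1 A | T1 T2 | T2 B
  A -> C T0 | T0 T1 | T1 X3
  B -> T2 T1 | T2 T2
  C -> T0 T2
  T0 -> c
  T1 -> b
  T2 -> a
  X3 -> T0 A

CYK fill (cells [i..j] with 0 ≤ i ≤ j ≤ 2 only):
  T[0,0] 'c' = {T0}  orig:{}
  T[1,1] 'c' = {T0}  orig:{}
  T[2,2] 'a' = {T2}  orig:{}
  T[0,1] 'cc' = ∅
  T[1,2] 'ca' = {C}
  T[0,2] 'cca' = {S}

Original NTs in T[0,2] deriving "cca": ["S"]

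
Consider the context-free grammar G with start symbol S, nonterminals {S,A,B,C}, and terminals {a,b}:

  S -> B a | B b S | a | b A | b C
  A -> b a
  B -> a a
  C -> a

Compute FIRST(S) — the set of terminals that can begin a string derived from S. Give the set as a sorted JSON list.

Compute FIRST by fixpoint:
iter 1:
  A via A→b a: +{b}
  B via B→a a: +{a}
  C via C→a: +{a}
  S via S→B a: +{a}
  S via S→b A: +{b}
  S: {a,b}  A: {b}  B: {a}  C: {a}
iter 2: (no change)
  S: {a,b}  A: {b}  B: {a}  C: {a}

FIRST(S) = ["a", "b"]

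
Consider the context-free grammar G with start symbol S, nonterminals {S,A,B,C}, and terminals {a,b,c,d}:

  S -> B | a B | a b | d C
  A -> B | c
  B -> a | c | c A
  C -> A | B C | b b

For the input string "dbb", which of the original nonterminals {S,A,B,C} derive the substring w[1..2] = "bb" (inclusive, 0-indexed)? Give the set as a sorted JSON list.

Convert to CNF:
  S -> T0 A | T2 B | T2 T1 | T3 C | a | c
  A -> T0 A | a | c
  B -> T0 A | a | c
  C -> B C | T0 A | T1 T1 | a | c
  T0 -> c
  T1 -> b
  T2 -> a
  T3 -> d

Fill CYK table bottom-up (cells [i..j] with 1 ≤ i ≤ j ≤ 2 only):
  T[1,1] 'b' = {T1}  orig:{}
  T[2,2] 'b' = {T1}  orig:{}
  T[1,2] 'bb' = {C}

Original NTs in T[1,2] deriving "bb": ["C"]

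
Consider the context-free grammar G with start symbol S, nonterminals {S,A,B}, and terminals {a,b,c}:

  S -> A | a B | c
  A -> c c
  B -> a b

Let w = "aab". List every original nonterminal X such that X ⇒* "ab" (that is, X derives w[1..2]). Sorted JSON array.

Convert to CNF:
  S -> T0 T0 | T1 B | c
  A -> T0 T0
  B -> T1 T2
  T0 -> c
  T1 -> a
  T2 -> b

Fill CYK table bottom-up (cells [i..j] with 1 ≤ i ≤ j ≤ 2 only):
  [1..1]={T1}  "a"  orig:{}
  [2..2]={T2}  "b"  orig:{}
  [1..2]={B}  "ab"

Original NTs in T[1,2] deriving "ab": ["B"]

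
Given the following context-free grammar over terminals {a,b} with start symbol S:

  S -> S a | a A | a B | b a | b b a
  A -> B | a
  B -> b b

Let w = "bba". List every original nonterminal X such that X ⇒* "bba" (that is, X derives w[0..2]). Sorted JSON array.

Convert to CNF:
  S -> S T1 | T0 T1 | T0 X2 | T1 A | T1 B
  A -> T0 T0 | a
  B -> T0 T0
  T0 -> b
  T1 -> a
  X2 -> T0 T1

CYK fill (cells [i..j] with 0 ≤ i ≤ j ≤ 2 only):
  cell(0,0) b: {T0}  orig:{}
  cell(1,1) b: {T0}  orig:{}
  cell(2,2) a: {A,T1}  orig:{A}
  cell(0,1) bb: {A,B}
  cell(1,2) ba: {S,X2}  orig:{S}
  cell(0,2) bba: {S}

Original NTs in T[0,2] deriving "bba": ["S"]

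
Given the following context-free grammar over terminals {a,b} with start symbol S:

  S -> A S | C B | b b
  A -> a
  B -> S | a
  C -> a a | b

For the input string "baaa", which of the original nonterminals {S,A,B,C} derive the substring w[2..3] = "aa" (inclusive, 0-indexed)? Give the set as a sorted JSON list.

Convert to CNF:
  S -> A S | C B | T0 T0
  A -> a
  B -> A S | C B | T0 T0 | a
  C -> T1 T1 | b
  T0 -> b
  T1 -> a

Fill CYK table bottom-up, restricted to cells inside w[2..3]:
  T[2,2] 'a' = {A,B,T1}  orig:{A,B}
  T[3,3] 'a' = {A,B,T1}  orig:{A,B}
  T[2,3] 'aa' = {C}

Original NTs in T[2,3] deriving "aa": ["C"]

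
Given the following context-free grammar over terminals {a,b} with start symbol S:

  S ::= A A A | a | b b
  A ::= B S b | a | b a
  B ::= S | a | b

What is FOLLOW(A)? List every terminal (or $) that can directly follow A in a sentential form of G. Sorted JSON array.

Compute FIRST by fixpoint:
round 1:
  A via A→a: +{a}
  A via A→b a: +{b}
  B via B→a: +{a}
  B via B→b: +{b}
  S via S→A A A: +{a,b}
  S: {a,b}  A: {a,b}  B: {a,b}
round 2: — fixpoint
  S: {a,b}  A: {a,b}  B: {a,b}

FOLLOW iteration:
seed FOLLOW(S) with $
[1]
  A→B S b: FOLLOW(B) ⊇ FIRST(S) = {a,b}; new: +{a,b}
  A→B S b: FOLLOW(S) ⊇ FIRST(b) = {b}; new: +{b}
  B→S: FOLLOW(S) ⊇ FOLLOW(B) ⊇ {a,b}; new: +{a}
  S→A A A: FOLLOW(A) ⊇ FIRST(A) = {a,b}; new: +{a,b}
  S→A A A: FOLLOW(A) ⊇ FOLLOW(S) ⊇ {$,a,b}; new: +{$}
  S: {$,a,b}  A: {$,a,b}  B: {a,b}
[2] — fixpoint
  S: {$,a,b}  A: {$,a,b}  B: {a,b}

FOLLOW(A) = ["$", "a", "b"]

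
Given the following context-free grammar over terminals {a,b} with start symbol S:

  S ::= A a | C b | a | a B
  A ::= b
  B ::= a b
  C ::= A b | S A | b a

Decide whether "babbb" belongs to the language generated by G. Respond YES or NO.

CNF form of G:
  S -> A T0 | C T1 | T0 B | a
  A -> b
  B -> T0 T1
  C -> A T1 | S A | T1 T0
  T0 -> a
  T1 -> b

CYK fill:
  [0..0]={A,T1}  "b"  orig:{A}
  [1..1]={S,T0}  "a"  orig:{S}
  [2..2]={A,T1}  "b"  orig:{A}
  [3..3]={A,T1}  "b"  orig:{A}
  [4..4]={A,T1}  "b"  orig:{A}
  [0..1]={C,S}  "ba"
  [1..2]={B,C}  "ab"
  [2..3]={C}  "bb"
  [3..4]={C}  "bb"
  [0..2]={C,S}  "bab"
  [1..3]={S}  "abb"
  [2..4]={S}  "bbb"
  [0..3]={C,S}  "babb"
  [1..4]={C}  "abbb"
  [0..4]={C,S}  "babbb"

S ∈ T[0,4] ⇒ YES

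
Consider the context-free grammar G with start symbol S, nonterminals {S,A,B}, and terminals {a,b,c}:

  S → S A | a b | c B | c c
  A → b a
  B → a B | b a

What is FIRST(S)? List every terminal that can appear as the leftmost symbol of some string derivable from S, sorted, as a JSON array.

FIRST iteration:
[1]
  A via A→b a: +{b}
  B via B→a B: +{a}
  B via B→b a: +{b}
  S via S→a b: +{a}
  S via S→c B: +{c}
  FIRST[S]={a,c}  FIRST[A]={b}  FIRST[B]={a,b}
[2] done
  FIRST[S]={a,c}  FIRST[A]={b}  FIRST[B]={a,b}

FIRST(S) = ["a", "c"]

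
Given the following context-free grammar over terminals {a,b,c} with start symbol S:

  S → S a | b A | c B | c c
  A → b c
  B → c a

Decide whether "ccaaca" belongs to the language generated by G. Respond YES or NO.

CNF form of G:
  S -> S T2 | T0 A | T1 B | T1 T1
  A -> T0 T1
  B -> T1 T2
  T0 -> b
  T1 -> c
  T2 -> a

Fill CYK table bottom-up:
  T[0,0] 'c' = {T1}  orig:{}
  T[1,1] 'c' = {T1}  orig:{}
  T[2,2] 'a' = {T2}  orig:{}
  T[3,3] 'a' = {T2}  orig:{}
  T[4,4] 'c' = {T1}  orig:{}
  T[5,5] 'a' = {T2}  orig:{}
  T[0,1] 'cc' = {S}
  T[1,2] 'ca' = {B}
  T[2,3] 'aa' = ∅
  T[3,4] 'ac' = ∅
  T[4,5] 'ca' = {B}
  T[0,2] 'cca' = {S}
  T[1,3] 'caa' = ∅
  T[2,4] 'aac' = ∅
  T[3,5] 'aca' = ∅
  T[0,3] 'ccaa' = {S}
  T[1,4] 'caac' = ∅
  T[2,5] 'aaca' = ∅
  T[0,4] 'ccaac' = ∅
  T[1,5] 'caaca' = ∅
  T[0,5] 'ccaaca' = ∅

S ∉ T[0,5] ⇒ NO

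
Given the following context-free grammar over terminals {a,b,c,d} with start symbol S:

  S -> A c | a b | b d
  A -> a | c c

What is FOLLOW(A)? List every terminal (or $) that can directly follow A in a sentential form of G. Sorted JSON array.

Compute FIRST by fixpoint:
iter 1:
  A via A→a: +{a}
  A via A→c c: +{c}
  S via S→A c: +{a,c}
  S via S→b d: +{b}
  FIRST[S]={a,b,c}  FIRST[A]={a,c}
iter 2: (stable)
  FIRST[S]={a,b,c}  FIRST[A]={a,c}

Compute FOLLOW by fixpoint:
FOLLOW(S) := {$}
iter 1:
  S→A c: FOLLOW(A) ⊇ FIRST(c) = {c}; new: +{c}
  FOLLOW(S)={$}  FOLLOW(A)={c}
iter 2: (stable)
  FOLLOW(S)={$}  FOLLOW(A)={c}

FOLLOW(A) = ["c"]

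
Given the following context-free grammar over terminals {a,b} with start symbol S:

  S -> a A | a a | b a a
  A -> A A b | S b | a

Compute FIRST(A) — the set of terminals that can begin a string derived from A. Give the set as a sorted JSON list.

FIRST iteration:
round 1:
  A via A→a: +{a}
  S via S→a A: +{a}
  S via S→b a a: +{b}
  S: {a,b}  A: {a}
round 2:
  A via A→S b: +{b}
  S: {a,b}  A: {a,b}
round 3: done
  S: {a,b}  A: {a,b}

FIRST(A) = ["a", "b"]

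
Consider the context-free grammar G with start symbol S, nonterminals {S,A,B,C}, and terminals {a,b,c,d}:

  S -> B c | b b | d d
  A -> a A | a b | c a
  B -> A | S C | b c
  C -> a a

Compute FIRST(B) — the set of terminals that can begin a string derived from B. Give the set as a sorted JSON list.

FIRST sets, iterate to fixpoint:
iter 1:
  A via A→a A: +{a}
  A via A→c a: +{c}
  B via B→A: +{a,c}
  B via B→b c: +{b}
  C via C→a a: +{a}
  S via S→B c: +{a,b,c}
  S via S→d d: +{d}
  S: {a,b,c,d}  A: {a,c}  B: {a,b,c}  C: {a}
iter 2:
  B via B→S C: +{d}
  S: {a,b,c,d}  A: {a,c}  B: {a,b,c,d}  C: {a}
iter 3: done
  S: {a,b,c,d}  A: {a,c}  B: {a,b,c,d}  C: {a}

FIRST(B) = ["a", "b", "c", "d"]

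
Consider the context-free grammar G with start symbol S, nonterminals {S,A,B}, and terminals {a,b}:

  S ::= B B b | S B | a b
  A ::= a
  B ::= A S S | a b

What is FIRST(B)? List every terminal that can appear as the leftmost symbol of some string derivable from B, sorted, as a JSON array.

FIRST sets, iterate to fixpoint:
pass 1:
  A via A→a: +{a}
  B via B→A S S: +{a}
  S via S→B B b: +{a}
  FIRST(S)={a}  FIRST(A)={a}  FIRST(B)={a}
pass 2: (stable)
  FIRST(S)={a}  FIRST(A)={a}  FIRST(B)={a}

FIRST(B) = ["a"]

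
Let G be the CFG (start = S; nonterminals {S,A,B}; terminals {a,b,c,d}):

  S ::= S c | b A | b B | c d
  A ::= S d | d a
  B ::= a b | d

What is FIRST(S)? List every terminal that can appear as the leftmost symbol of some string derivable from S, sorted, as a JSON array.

FIRST iteration:
[1]
  A via A→d a: +{d}
  B via B→a b: +{a}
  B via B→d: +{d}
  S via S→b A: +{b}
  S via S→c d: +{c}
  FIRST[S]={b,c}  FIRST[A]={d}  FIRST[B]={a,d}
[2]
  A via A→S d: +{b,c}
  FIRST[S]={b,c}  FIRST[A]={b,c,d}  FIRST[B]={a,d}
[3] (no change)
  FIRST[S]={b,c}  FIRST[A]={b,c,d}  FIRST[B]={a,d}

FIRST(S) = ["b", "c"]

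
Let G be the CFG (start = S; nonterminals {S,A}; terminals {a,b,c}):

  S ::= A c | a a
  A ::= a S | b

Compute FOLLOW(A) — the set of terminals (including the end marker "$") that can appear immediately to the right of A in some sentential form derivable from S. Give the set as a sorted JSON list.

FIRST iteration:
iter 1:
  A via A→a S: +{a}
  A via A→b: +{b}
  S via S→A c: +{a,b}
  S: {a,b}  A: {a,b}
iter 2: done
  S: {a,b}  A: {a,b}

FOLLOW sets:
initialize: $ ∈ FOLLOW(S)
iter 1:
  S→A c: FOLLOW(A) ⊇ FIRST(c) = {c}; new: +{c}
  FOLLOW[S]={$}  FOLLOW[A]={c}
iter 2:
  A→a S: FOLLOW(S) ⊇ FOLLOW(A) ⊇ {c}; new: +{c}
  FOLLOW[S]={$,c}  FOLLOW[A]={c}
iter 3: — fixpoint
  FOLLOW[S]={$,c}  FOLLOW[A]={c}

FOLLOW(A) = ["c"]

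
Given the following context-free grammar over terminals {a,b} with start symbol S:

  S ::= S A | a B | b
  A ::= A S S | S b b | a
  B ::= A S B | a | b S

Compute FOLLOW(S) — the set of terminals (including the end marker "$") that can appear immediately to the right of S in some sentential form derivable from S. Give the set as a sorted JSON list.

FIRST iteration:
iter 1:
  A via A→a: +{a}
  B via B→A S B: +{a}
  B via B→b S: +{b}
  S via S→a B: +{a}
  S via S→b: +{b}
  S: {a,b}  A: {a}  B: {a,b}
iter 2:
  A via A→S b b: +{b}
  S: {a,b}  A: {a,b}  B: {a,b}
iter 3: (no change)
  S: {a,b}  A: {a,b}  B: {a,b}

Compute FOLLOW by fixpoint:
FOLLOW(S) := {$}
round 1:
  A→A S S: FOLLOW(A) ⊇ FIRST(S) = {a,b}; new: +{a,b}
  A→A S S: FOLLOW(S) ⊇ FIRST(S) = {a,b}; new: +{a,b}
  S→S A: FOLLOW(A) ⊇ FOLLOW(S) ⊇ {$,a,b}; new: +{$}
  S→a B: FOLLOW(B) ⊇ FOLLOW(S) ⊇ {$,a,b}; new: +{$,a,b}
  FOLLOW[S]={$,a,b}  FOLLOW[A]={$,a,b}  FOLLOW[B]={$,a,b}
round 2: — fixpoint
  FOLLOW[S]={$,a,b}  FOLLOW[A]={$,a,b}  FOLLOW[B]={$,a,b}

FOLLOW(S) = ["$", "a", "b"]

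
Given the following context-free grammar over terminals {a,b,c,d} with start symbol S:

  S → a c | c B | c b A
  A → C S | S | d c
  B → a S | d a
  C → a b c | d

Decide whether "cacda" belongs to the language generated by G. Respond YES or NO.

Convert to CNF:
  S -> T0 T1 | T1 B | T1 X6
  A -> C S | T0 T1 | T1 B | T1 X4 | T3 T1
  B -> T0 S | T3 T0
  C -> T0 X5 | d
  T0 -> a
  T1 -> c
  T2 -> b
  T3 -> d
  X4 -> T2 A
  X5 -> T2 T1
  X6 -> T2 A

CYK table (by increasing span):
  T[0,0] 'c' = {T1}  orig:{}
  T[1,1] 'a' = {T0}  orig:{}
  T[2,2] 'c' = {T1}  orig:{}
  T[3,3] 'd' = {C,T3}  orig:{C}
  T[4,4] 'a' = {T0}  orig:{}
  T[0,1] 'ca' = ∅
  T[1,2] 'ac' = {A,S}
  T[2,3] 'cd' = ∅
  T[3,4] 'da' = {B}
  T[0,2] 'cac' = ∅
  T[1,3] 'acd' = ∅
  T[2,4] 'cda' = {A,S}
  T[0,3] 'cacd' = ∅
  T[1,4] 'acda' = {B}
  T[0,4] 'cacda' = {A,S}

S ∈ T[0,4] ⇒ YES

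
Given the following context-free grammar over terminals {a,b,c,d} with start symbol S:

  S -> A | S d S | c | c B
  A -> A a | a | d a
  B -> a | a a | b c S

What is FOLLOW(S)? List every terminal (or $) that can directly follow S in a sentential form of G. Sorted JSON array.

Compute FIRST by fixpoint:
[1]
  A via A→a: +{a}
  A via A→d a: +{d}
  B via B→a: +{a}
  B via B→b c S: +{b}
  S via S→A: +{a,d}
  S via S→c: +{c}
  FIRST(S)={a,c,d}  FIRST(A)={a,d}  FIRST(B)={a,b}
[2] done
  FIRST(S)={a,c,d}  FIRST(A)={a,d}  FIRST(B)={a,b}

Compute FOLLOW by fixpoint:
seed FOLLOW(S) with $
pass 1:
  A→A a: FOLLOW(A) ⊇ FIRST(a) = {a}; new: +{a}
  S→A: FOLLOW(A) ⊇ FOLLOW(S) ⊇ {$}; new: +{$}
  S→S d S: FOLLOW(S) ⊇ FIRST(d) = {d}; new: +{d}
  S→c B: FOLLOW(B) ⊇ FOLLOW(S) ⊇ {$,d}; new: +{$,d}
  S: {$,d}  A: {$,a}  B: {$,d}
pass 2:
  S→A: FOLLOW(A) ⊇ FOLLOW(S) ⊇ {$,d}; new: +{d}
  S: {$,d}  A: {$,a,d}  B: {$,d}
pass 3: (no change)
  S: {$,d}  A: {$,a,d}  B: {$,d}

FOLLOW(S) = ["$", "d"]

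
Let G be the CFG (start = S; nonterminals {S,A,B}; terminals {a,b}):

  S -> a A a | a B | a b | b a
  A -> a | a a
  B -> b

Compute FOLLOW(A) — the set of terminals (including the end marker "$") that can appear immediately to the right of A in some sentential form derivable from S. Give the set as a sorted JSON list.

FIRST sets, iterate to fixpoint:
round 1:
  A via A→a: +{a}
  B via B→b: +{b}
  S via S→a A a: +{a}
  S via S→b a: +{b}
  FIRST[S]={a,b}  FIRST[A]={a}  FIRST[B]={b}
round 2: (no change)
  FIRST[S]={a,b}  FIRST[A]={a}  FIRST[B]={b}

Compute FOLLOW by fixpoint:
initialize: $ ∈ FOLLOW(S)
round 1:
  S→a A a: FOLLOW(A) ⊇ FIRST(a) = {a}; new: +{a}
  S→a B: FOLLOW(B) ⊇ FOLLOW(S) ⊇ {$}; new: +{$}
  FOLLOW[S]={$}  FOLLOW[A]={a}  FOLLOW[B]={$}
round 2: (no change)
  FOLLOW[S]={$}  FOLLOW[A]={a}  FOLLOW[B]={$}

FOLLOW(A) = ["a"]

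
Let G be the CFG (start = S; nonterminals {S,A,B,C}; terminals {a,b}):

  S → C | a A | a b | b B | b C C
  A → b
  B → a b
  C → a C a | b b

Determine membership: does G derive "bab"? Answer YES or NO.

Convert to CNF:
  S -> T0 A | T0 T1 | T0 X3 | T1 B | T1 T1 | T1 X4
  A -> b
  B -> T0 T1
  C -> T0 X2 | T1 T1
  T0 -> a
  T1 -> b
  X2 -> C T0
  X3 -> C T0
  X4 -> C C

CYK fill:
  T[0,0] 'b' = {A,T1}  orig:{A}
  T[1,1] 'a' = {T0}  orig:{}
  T[2,2] 'b' = {A,T1}  orig:{A}
  T[0,1] 'ba' = ∅
  T[1,2] 'ab' = {B,S}
  T[0,2] 'bab' = {S}

S ∈ T[0,2] ⇒ YES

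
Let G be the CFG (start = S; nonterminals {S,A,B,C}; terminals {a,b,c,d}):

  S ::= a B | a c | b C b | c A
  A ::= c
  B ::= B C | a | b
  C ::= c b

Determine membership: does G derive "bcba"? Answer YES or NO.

CNF form of G:
  S -> T0 A | T1 X3 | T2 B | T2 T0
  A -> c
  B -> B C | a | b
  C -> T0 T1
  T0 -> c
  T1 -> b
  T2 -> a
  X3 -> C T1

CYK table (by increasing span):
  [0..0]={B,T1}  "b"  orig:{B}
  [1..1]={A,T0}  "c"  orig:{A}
  [2..2]={B,T1}  "b"  orig:{B}
  [3..3]={B,T2}  "a"  orig:{B}
  [0..1]=∅  "bc"
  [1..2]={C}  "cb"
  [2..3]=∅  "ba"
  [0..2]={B}  "bcb"
  [1..3]=∅  "cba"
  [0..3]=∅  "bcba"

S ∉ T[0,3] ⇒ NO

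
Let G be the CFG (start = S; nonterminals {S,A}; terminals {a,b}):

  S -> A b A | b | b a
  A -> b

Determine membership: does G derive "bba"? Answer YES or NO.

CNF form of G:
  S -> A X2 | T0 T1 | b
  A -> b
  T0 -> b
  T1 -> a
  X2 -> T0 A

CYK fill:
  [0..0]={A,S,T0}  "b"  orig:{A,S}
  [1..1]={A,S,T0}  "b"  orig:{A,S}
  [2..2]={T1}  "a"  orig:{}
  [0..1]={X2}  "bb"  orig:{}
  [1..2]={S}  "ba"
  [0..2]=∅  "bba"

S ∉ T[0,2] ⇒ NO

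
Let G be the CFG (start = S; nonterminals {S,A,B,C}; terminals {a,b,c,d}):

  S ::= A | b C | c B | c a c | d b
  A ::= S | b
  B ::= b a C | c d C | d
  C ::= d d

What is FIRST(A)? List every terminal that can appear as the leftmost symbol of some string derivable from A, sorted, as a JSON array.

FIRST sets, iterate to fixpoint:
pass 1:
  A via A→b: +{b}
  B via B→b a C: +{b}
  B via B→c d C: +{c}
  B via B→d: +{d}
  C via C→d d: +{d}
  S via S→A: +{b}
  S via S→c B: +{c}
  S via S→d b: +{d}
  S: {b,c,d}  A: {b}  B: {b,c,d}  C: {d}
pass 2:
  A via A→S: +{c,d}
  S: {b,c,d}  A: {b,c,d}  B: {b,c,d}  C: {d}
pass 3: — fixpoint
  S: {b,c,d}  A: {b,c,d}  B: {b,c,d}  C: {d}

FIRST(A) = ["b", "c", "d"]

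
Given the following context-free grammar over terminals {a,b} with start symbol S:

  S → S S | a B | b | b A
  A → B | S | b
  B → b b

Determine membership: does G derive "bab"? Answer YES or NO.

Convert to CNF:
  S -> S S | T0 B | T1 A | b
  A -> S S | T0 B | T1 A | T1 T1 | b
  B -> T1 T1
  T0 -> a
  T1 -> b

CYK table (by increasing span):
  cell(0,0) b: {A,S,T1}  orig:{A,S}
  cell(1,1) a: {T0}  orig:{}
  cell(2,2) b: {A,S,T1}  orig:{A,S}
  cell(0,1) ba: ∅
  cell(1,2) ab: ∅
  cell(0,2) bab: ∅

S ∉ T[0,2] ⇒ NO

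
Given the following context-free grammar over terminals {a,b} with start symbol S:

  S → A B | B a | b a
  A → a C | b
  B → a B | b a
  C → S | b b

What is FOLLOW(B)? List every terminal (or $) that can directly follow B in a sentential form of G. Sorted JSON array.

FIRST iteration:
pass 1:
  A via A→a C: +{a}
  A via A→b: +{b}
  B via B→a B: +{a}
  B via B→b a: +{b}
  C via C→b b: +{b}
  S via S→A B: +{a,b}
  FIRST[S]={a,b}  FIRST[A]={a,b}  FIRST[B]={a,b}  FIRST[C]={b}
pass 2:
  C via C→S: +{a}
  FIRST[S]={a,b}  FIRST[A]={a,b}  FIRST[B]={a,b}  FIRST[C]={a,b}
pass 3: (stable)
  FIRST[S]={a,b}  FIRST[A]={a,b}  FIRST[B]={a,b}  FIRST[C]={a,b}

FOLLOW sets:
seed FOLLOW(S) with $
round 1:
  S→A B: FOLLOW(A) ⊇ FIRST(B) = {a,b}; new: +{a,b}
  S→A B: FOLLOW(B) ⊇ FOLLOW(S) ⊇ {$}; new: +{$}
  S→B a: FOLLOW(B) ⊇ FIRST(a) = {a}; new: +{a}
  S: {$}  A: {a,b}  B: {$,a}  C: {}
round 2:
  A→a C: FOLLOW(C) ⊇ FOLLOW(A) ⊇ {a,b}; new: +{a,b}
  C→S: FOLLOW(S) ⊇ FOLLOW(C) ⊇ {a,b}; new: +{a,b}
  S→A B: FOLLOW(B) ⊇ FOLLOW(S) ⊇ {$,a,b}; new: +{b}
  S: {$,a,b}  A: {a,b}  B: {$,a,b}  C: {a,b}
round 3: done
  S: {$,a,b}  A: {a,b}  B: {$,a,b}  C: {a,b}

FOLLOW(B) = ["$", "a", "b"]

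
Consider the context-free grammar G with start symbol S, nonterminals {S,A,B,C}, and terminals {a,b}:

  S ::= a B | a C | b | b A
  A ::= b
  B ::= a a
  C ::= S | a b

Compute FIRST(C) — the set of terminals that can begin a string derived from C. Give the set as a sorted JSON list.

Compute FIRST by fixpoint:
pass 1:
  A via A→b: +{b}
  B via B→a a: +{a}
  C via C→a b: +{a}
  S via S→a B: +{a}
  S via S→b: +{b}
  FIRST(S)={a,b}  FIRST(A)={b}  FIRST(B)={a}  FIRST(C)={a}
pass 2:
  C via C→S: +{b}
  FIRST(S)={a,b}  FIRST(A)={b}  FIRST(B)={a}  FIRST(C)={a,b}
pass 3: (stable)
  FIRST(S)={a,b}  FIRST(A)={b}  FIRST(B)={a}  FIRST(C)={a,b}

FIRST(C) = ["a", "b"]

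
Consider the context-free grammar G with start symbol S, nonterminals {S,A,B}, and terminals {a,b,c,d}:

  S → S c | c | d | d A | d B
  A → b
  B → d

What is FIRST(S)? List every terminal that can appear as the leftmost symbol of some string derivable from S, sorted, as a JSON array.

FIRST iteration:
round 1:
  A via A→b: +{b}
  B via B→d: +{d}
  S via S→c: +{c}
  S via S→d: +{d}
  FIRST(S)={c,d}  FIRST(A)={b}  FIRST(B)={d}
round 2: — fixpoint
  FIRST(S)={c,d}  FIRST(A)={b}  FIRST(B)={d}

FIRST(S) = ["c", "d"]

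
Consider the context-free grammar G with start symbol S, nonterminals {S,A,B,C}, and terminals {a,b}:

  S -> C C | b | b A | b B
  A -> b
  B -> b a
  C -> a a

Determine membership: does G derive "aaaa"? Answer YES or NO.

Convert to CNF:
  S -> C C | T0 A | T0 B | b
  A -> b
  B -> T0 T1
  C -> T1 T1
  T0 -> b
  T1 -> a

CYK table (by increasing span):
  [0..0]={T1}  "a"  orig:{}
  [1..1]={T1}  "a"  orig:{}
  [2..2]={T1}  "a"  orig:{}
  [3..3]={T1}  "a"  orig:{}
  [0..1]={C}  "aa"
  [1..2]={C}  "aa"
  [2..3]={C}  "aa"
  [0..2]=∅  "aaa"
  [1..3]=∅  "aaa"
  [0..3]={S}  "aaaa"

S ∈ T[0,3] ⇒ YES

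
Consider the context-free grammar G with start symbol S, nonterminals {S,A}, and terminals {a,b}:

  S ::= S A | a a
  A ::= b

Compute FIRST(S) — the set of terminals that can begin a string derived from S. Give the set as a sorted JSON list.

FIRST sets, iterate to fixpoint:
pass 1:
  A via A→b: +{b}
  S via S→a a: +{a}
  FIRST(S)={a}  FIRST(A)={b}
pass 2: done
  FIRST(S)={a}  FIRST(A)={b}

FIRST(S) = ["a"]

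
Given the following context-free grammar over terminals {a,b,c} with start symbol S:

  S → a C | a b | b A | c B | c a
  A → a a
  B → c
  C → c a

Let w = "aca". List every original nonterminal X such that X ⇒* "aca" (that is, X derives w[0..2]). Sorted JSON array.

Convert to CNF:
  S -> T0 C | T0 T2 | T1 B | T1 T0 | T2 A
  A -> T0 T0
  B -> c
  C -> T1 T0
  T0 -> a
  T1 -> c
  T2 -> b

CYK table (by increasing span) — only the sub-triangle for w[0..2]:
  T[0,0] 'a' = {T0}  orig:{}
  T[1,1] 'c' = {B,T1}  orig:{B}
  T[2,2] 'a' = {T0}  orig:{}
  T[0,1] 'ac' = ∅
  T[1,2] 'ca' = {C,S}
  T[0,2] 'aca' = {S}

Original NTs in T[0,2] deriving "aca": ["S"]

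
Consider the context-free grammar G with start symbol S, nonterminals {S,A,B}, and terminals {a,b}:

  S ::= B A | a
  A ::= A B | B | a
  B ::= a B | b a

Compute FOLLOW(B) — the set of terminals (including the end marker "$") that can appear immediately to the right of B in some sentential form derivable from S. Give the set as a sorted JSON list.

FIRST iteration:
pass 1:
  A via A→a: +{a}
  B via B→a B: +{a}
  B via B→b a: +{b}
  S via S→B A: +{a,b}
  FIRST[S]={a,b}  FIRST[A]={a}  FIRST[B]={a,b}
pass 2:
  A via A→B: +{b}
  FIRST[S]={a,b}  FIRST[A]={a,b}  FIRST[B]={a,b}
pass 3: — fixpoint
  FIRST[S]={a,b}  FIRST[A]={a,b}  FIRST[B]={a,b}

FOLLOW iteration:
FOLLOW(S) := {$}
[1]
  A→A B: FOLLOW(A) ⊇ FIRST(B) = {a,b}; new: +{a,b}
  A→A B: FOLLOW(B) ⊇ FOLLOW(A) ⊇ {a,b}; new: +{a,b}
  S→B A: FOLLOW(A) ⊇ FOLLOW(S) ⊇ {$}; new: +{$}
  FOLLOW[S]={$}  FOLLOW[A]={$,a,b}  FOLLOW[B]={a,b}
[2]
  A→A B: FOLLOW(B) ⊇ FOLLOW(A) ⊇ {$,a,b}; new: +{$}
  FOLLOW[S]={$}  FOLLOW[A]={$,a,b}  FOLLOW[B]={$,a,b}
[3] — fixpoint
  FOLLOW[S]={$}  FOLLOW[A]={$,a,b}  FOLLOW[B]={$,a,b}

FOLLOW(B) = ["$", "a", "b"]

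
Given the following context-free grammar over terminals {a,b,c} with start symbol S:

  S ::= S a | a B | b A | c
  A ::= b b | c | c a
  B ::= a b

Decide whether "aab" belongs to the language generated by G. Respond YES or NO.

Convert to CNF:
  S -> S T2 | T0 A | T2 B | c
  A -> T0 T0 | T1 T2 | c
  B -> T2 T0
  T0 -> b
  T1 -> c
  T2 -> a

CYK fill:
  [0..0]={T2}  "a"  orig:{}
  [1..1]={T2}  "a"  orig:{}
  [2..2]={T0}  "b"  orig:{}
  [0..1]=∅  "aa"
  [1..2]={B}  "ab"
  [0..2]={S}  "aab"

S ∈ T[0,2] ⇒ YES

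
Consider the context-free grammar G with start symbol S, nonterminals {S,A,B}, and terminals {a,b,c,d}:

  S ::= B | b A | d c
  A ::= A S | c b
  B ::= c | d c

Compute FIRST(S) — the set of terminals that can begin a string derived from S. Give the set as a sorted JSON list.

FIRST sets, iterate to fixpoint:
pass 1:
  A via A→c b: +{c}
  B via B→c: +{c}
  B via B→d c: +{d}
  S via S→B: +{c,d}
  S via S→b A: +{b}
  S: {b,c,d}  A: {c}  B: {c,d}
pass 2: done
  S: {b,c,d}  A: {c}  B: {c,d}

FIRST(S) = ["b", "c", "d"]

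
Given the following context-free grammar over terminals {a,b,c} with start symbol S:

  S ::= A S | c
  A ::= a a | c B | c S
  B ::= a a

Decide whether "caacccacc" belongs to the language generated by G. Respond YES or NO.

CNF form of G:
  S -> A S | c
  A -> T0 T0 | T1 B | T1 S
  B -> T0 T0
  T0 -> a
  T1 -> c

CYK fill:
  cell(0,0) c: {S,T1}  orig:{S}
  cell(1,1) a: {T0}  orig:{}
  cell(2,2) a: {T0}  orig:{}
  cell(3,3) c: {S,T1}  orig:{S}
  cell(4,4) c: {S,T1}  orig:{S}
  cell(5,5) c: {S,T1}  orig:{S}
  cell(6,6) a: {T0}  orig:{}
  cell(7,7) c: {S,T1}  orig:{S}
  cell(8,8) c: {S,T1}  orig:{S}
  cell(0,1) ca: ∅
  cell(1,2) aa: {A,B}
  cell(2,3) ac: ∅
  cell(3,4) cc: {A}
  cell(4,5) cc: {A}
  cell(5,6) ca: ∅
  cell(6,7) ac: ∅
  cell(7,8) cc: {A}
  cell(0,2) caa: {A}
  cell(1,3) aac: {S}
  cell(2,4) acc: ∅
  cell(3,5) ccc: {S}
  cell(4,6) cca: ∅
  cell(5,7) cac: ∅
  cell(6,8) acc: ∅
  cell(0,3) caac: {A,S}
  cell(1,4) aacc: ∅
  cell(2,5) accc: ∅
  cell(3,6) ccca: ∅
  cell(4,7) ccac: ∅
  cell(5,8) cacc: ∅
  cell(0,4) caacc: {S}
  cell(1,5) aaccc: {S}
  cell(2,6) accca: ∅
  cell(3,7) cccac: ∅
  cell(4,8) ccacc: ∅
  cell(0,5) caaccc: {A,S}
  cell(1,6) aaccca: ∅
  cell(2,7) acccac: ∅
  cell(3,8) cccacc: ∅
  cell(0,6) caaccca: ∅
  cell(1,7) aacccac: ∅
  cell(2,8) acccacc: ∅
  cell(0,7) caacccac: ∅
  cell(1,8) aacccacc: ∅
  cell(0,8) caacccacc: ∅

S ∉ T[0,8] ⇒ NO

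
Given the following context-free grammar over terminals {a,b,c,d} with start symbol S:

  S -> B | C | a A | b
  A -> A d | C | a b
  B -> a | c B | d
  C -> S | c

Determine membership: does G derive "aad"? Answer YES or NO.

Convert to CNF:
  S -> T1 A | T3 B | a | b | c | d
  A -> A T0 | T1 A | T1 T2 | T3 B | a | b | c | d
  B -> T3 B | a | d
  C -> T1 A | T3 B | a | b | c | d
  T0 -> d
  T1 -> a
  T2 -> b
  T3 -> c

CYK fill:
  [0..0]={A,B,C,S,T1}  "a"  orig:{A,B,C,S}
  [1..1]={A,B,C,S,T1}  "a"  orig:{A,B,C,S}
  [2..2]={A,B,C,S,T0}  "d"  orig:{A,B,C,S}
  [0..1]={A,C,S}  "aa"
  [1..2]={A,C,S}  "ad"
  [0..2]={A,C,S}  "aad"

S ∈ T[0,2] ⇒ YES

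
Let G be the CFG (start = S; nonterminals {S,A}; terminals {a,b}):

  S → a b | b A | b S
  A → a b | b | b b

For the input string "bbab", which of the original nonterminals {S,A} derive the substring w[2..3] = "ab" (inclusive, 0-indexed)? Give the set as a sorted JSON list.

CNF form of G:
  S -> T0 T1 | T1 A | T1 S
  A -> T0 T1 | T1 T1 | b
  T0 -> a
  T1 -> b

CYK fill, restricted to cells inside w[2..3]:
  [2..2]={T0}  "a"  orig:{}
  [3..3]={A,T1}  "b"  orig:{A}
  [2..3]={A,S}  "ab"

Original NTs in T[2,3] deriving "ab": ["A", "S"]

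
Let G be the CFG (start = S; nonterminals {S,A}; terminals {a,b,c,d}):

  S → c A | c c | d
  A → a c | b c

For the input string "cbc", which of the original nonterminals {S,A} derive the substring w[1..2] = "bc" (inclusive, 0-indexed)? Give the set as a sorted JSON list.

Convert to CNF:
  S -> T1 A | T1 T1 | d
  A -> T0 T1 | T2 T1
  T0 -> a
  T1 -> c
  T2 -> b

CYK fill, restricted to cells inside w[1..2]:
  [1..1]={T2}  "b"  orig:{}
  [2..2]={T1}  "c"  orig:{}
  [1..2]={A}  "bc"

Original NTs in T[1,2] deriving "bc": ["A"]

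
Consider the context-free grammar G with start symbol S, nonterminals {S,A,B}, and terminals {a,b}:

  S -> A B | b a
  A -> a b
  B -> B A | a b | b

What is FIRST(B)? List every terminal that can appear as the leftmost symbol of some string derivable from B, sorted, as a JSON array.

FIRST iteration:
round 1:
  A via A→a b: +{a}
  B via B→a b: +{a}
  B via B→b: +{b}
  S via S→A B: +{a}
  S via S→b a: +{b}
  S: {a,b}  A: {a}  B: {a,b}
round 2: — fixpoint
  S: {a,b}  A: {a}  B: {a,b}

FIRST(B) = ["a", "b"]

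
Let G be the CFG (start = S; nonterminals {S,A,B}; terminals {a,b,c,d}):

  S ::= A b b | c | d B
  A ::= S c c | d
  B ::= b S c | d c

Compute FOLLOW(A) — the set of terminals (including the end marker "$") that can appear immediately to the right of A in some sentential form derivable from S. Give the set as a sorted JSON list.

Compute FIRST by fixpoint:
[1]
  A via A→d: +{d}
  B via B→b S c: +{b}
  B via B→d c: +{d}
  S via S→A b b: +{d}
  S via S→c: +{c}
  FIRST(S)={c,d}  FIRST(A)={d}  FIRST(B)={b,d}
[2]
  A via A→S c c: +{c}
  FIRST(S)={c,d}  FIRST(A)={c,d}  FIRST(B)={b,d}
[3] done
  FIRST(S)={c,d}  FIRST(A)={c,d}  FIRST(B)={b,d}

FOLLOW iteration:
initialize: $ ∈ FOLLOW(S)
[1]
  A→S c c: FOLLOW(S) ⊇ FIRST(c) = {c}; new: +{c}
  S→A b b: FOLLOW(A) ⊇ FIRST(b) = {b}; new: +{b}
  S→d B: FOLLOW(B) ⊇ FOLLOW(S) ⊇ {$,c}; new: +{$,c}
  FOLLOW(S)={$,c}  FOLLOW(A)={b}  FOLLOW(B)={$,c}
[2] done
  FOLLOW(S)={$,c}  FOLLOW(A)={b}  FOLLOW(B)={$,c}

FOLLOW(A) = ["b"]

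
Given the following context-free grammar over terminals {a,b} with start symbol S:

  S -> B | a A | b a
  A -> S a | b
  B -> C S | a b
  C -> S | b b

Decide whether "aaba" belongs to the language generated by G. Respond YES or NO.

Convert to CNF:
  S -> C S | T0 A | T0 T1 | T1 T0
  A -> S T0 | b
  B -> C S | T0 T1
  C -> C S | T0 A | T0 T1 | T1 T0 | T1 T1
  T0 -> a
  T1 -> b

CYK table (by increasing span):
  cell(0,0) a: {T0}  orig:{}
  cell(1,1) a: {T0}  orig:{}
  cell(2,2) b: {A,T1}  orig:{A}
  cell(3,3) a: {T0}  orig:{}
  cell(0,1) aa: ∅
  cell(1,2) ab: {B,C,S}
  cell(2,3) ba: {C,S}
  cell(0,2) aab: ∅
  cell(1,3) aba: {A}
  cell(0,3) aaba: {C,S}

S ∈ T[0,3] ⇒ YES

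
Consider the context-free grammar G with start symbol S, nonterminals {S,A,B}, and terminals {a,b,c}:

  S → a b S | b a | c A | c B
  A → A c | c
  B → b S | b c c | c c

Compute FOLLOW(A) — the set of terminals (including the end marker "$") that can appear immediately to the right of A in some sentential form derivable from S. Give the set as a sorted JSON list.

Compute FIRST by fixpoint:
[1]
  A via A→c: +{c}
  B via B→b S: +{b}
  B via B→c c: +{c}
  S via S→a b S: +{a}
  S via S→b a: +{b}
  S via S→c A: +{c}
  FIRST(S)={a,b,c}  FIRST(A)={c}  FIRST(B)={b,c}
[2] (stable)
  FIRST(S)={a,b,c}  FIRST(A)={c}  FIRST(B)={b,c}

Compute FOLLOW by fixpoint:
FOLLOW(S) := {$}
pass 1:
  A→A c: FOLLOW(A) ⊇ FIRST(c) = {c}; new: +{c}
  S→c A: FOLLOW(A) ⊇ FOLLOW(S) ⊇ {$}; new: +{$}
  S→c B: FOLLOW(B) ⊇ FOLLOW(S) ⊇ {$}; new: +{$}
  FOLLOW(S)={$}  FOLLOW(A)={$,c}  FOLLOW(B)={$}
pass 2: (stable)
  FOLLOW(S)={$}  FOLLOW(A)={$,c}  FOLLOW(B)={$}

FOLLOW(A) = ["$", "c"]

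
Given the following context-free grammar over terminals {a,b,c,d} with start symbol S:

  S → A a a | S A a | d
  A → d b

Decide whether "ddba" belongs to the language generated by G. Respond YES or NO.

Convert to CNF:
  S -> A X3 | S X4 | d
  A -> T0 T1
  T0 -> d
  T1 -> b
  T2 -> a
  X3 -> T2 T2
  X4 -> A T2

CYK fill:
  T[0,0] 'd' = {S,T0}  orig:{S}
  T[1,1] 'd' = {S,T0}  orig:{S}
  T[2,2] 'b' = {T1}  orig:{}
  T[3,3] 'a' = {T2}  orig:{}
  T[0,1] 'dd' = ∅
  T[1,2] 'db' = {A}
  T[2,3] 'ba' = ∅
  T[0,2] 'ddb' = ∅
  T[1,3] 'dba' = {X4}  orig:{}
  T[0,3] 'ddba' = {S}

S ∈ T[0,3] ⇒ YES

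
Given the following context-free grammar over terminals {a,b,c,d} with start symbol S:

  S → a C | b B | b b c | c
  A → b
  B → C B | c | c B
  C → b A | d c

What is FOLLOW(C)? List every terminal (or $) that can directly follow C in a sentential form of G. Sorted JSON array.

Compute FIRST by fixpoint:
iter 1:
  A via A→b: +{b}
  B via B→c: +{c}
  C via C→b A: +{b}
  C via C→d c: +{d}
  S via S→a C: +{a}
  S via S→b B: +{b}
  S via S→c: +{c}
  FIRST(S)={a,b,c}  FIRST(A)={b}  FIRST(B)={c}  FIRST(C)={b,d}
iter 2:
  B via B→C B: +{b,d}
  FIRST(S)={a,b,c}  FIRST(A)={b}  FIRST(B)={b,c,d}  FIRST(C)={b,d}
iter 3: (no change)
  FIRST(S)={a,b,c}  FIRST(A)={b}  FIRST(B)={b,c,d}  FIRST(C)={b,d}

FOLLOW iteration:
seed FOLLOW(S) with $
[1]
  B→C B: FOLLOW(C) ⊇ FIRST(B) = {b,c,d}; new: +{b,c,d}
  C→b A: FOLLOW(A) ⊇ FOLLOW(C) ⊇ {b,c,d}; new: +{b,c,d}
  S→a C: FOLLOW(C) ⊇ FOLLOW(S) ⊇ {$}; new: +{$}
  S→b B: FOLLOW(B) ⊇ FOLLOW(S) ⊇ {$}; new: +{$}
  FOLLOW[S]={$}  FOLLOW[A]={b,c,d}  FOLLOW[B]={$}  FOLLOW[C]={$,b,c,d}
[2]
  C→b A: FOLLOW(A) ⊇ FOLLOW(C) ⊇ {$,b,c,d}; new: +{$}
  FOLLOW[S]={$}  FOLLOW[A]={$,b,c,d}  FOLLOW[B]={$}  FOLLOW[C]={$,b,c,d}
[3] — fixpoint
  FOLLOW[S]={$}  FOLLOW[A]={$,b,c,d}  FOLLOW[B]={$}  FOLLOW[C]={$,b,c,d}

FOLLOW(C) = ["$", "b", "c", "d"]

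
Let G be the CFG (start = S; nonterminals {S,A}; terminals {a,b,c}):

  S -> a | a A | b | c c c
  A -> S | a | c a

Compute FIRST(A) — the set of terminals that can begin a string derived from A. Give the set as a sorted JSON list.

FIRST iteration:
pass 1:
  A via A→a: +{a}
  A via A→c a: +{c}
  S via S→a: +{a}
  S via S→b: +{b}
  S via S→c c c: +{c}
  FIRST(S)={a,b,c}  FIRST(A)={a,c}
pass 2:
  A via A→S: +{b}
  FIRST(S)={a,b,c}  FIRST(A)={a,b,c}
pass 3: — fixpoint
  FIRST(S)={a,b,c}  FIRST(A)={a,b,c}

FIRST(A) = ["a", "b", "c"]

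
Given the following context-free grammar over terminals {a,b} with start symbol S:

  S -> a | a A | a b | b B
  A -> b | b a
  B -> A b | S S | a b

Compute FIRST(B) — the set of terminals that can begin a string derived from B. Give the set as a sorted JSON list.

FIRST iteration:
iter 1:
  A via A→b: +{b}
  B via B→A b: +{b}
  B via B→a b: +{a}
  S via S→a: +{a}
  S via S→b B: +{b}
  S: {a,b}  A: {b}  B: {a,b}
iter 2: (stable)
  S: {a,b}  A: {b}  B: {a,b}

FIRST(B) = ["a", "b"]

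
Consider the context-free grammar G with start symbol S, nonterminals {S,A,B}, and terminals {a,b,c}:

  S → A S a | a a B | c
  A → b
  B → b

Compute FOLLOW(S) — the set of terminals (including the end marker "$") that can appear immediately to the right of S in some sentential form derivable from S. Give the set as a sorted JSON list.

FIRST iteration:
pass 1:
  A via A→b: +{b}
  B via B→b: +{b}
  S via S→A S a: +{b}
  S via S→a a B: +{a}
  S via S→c: +{c}
  FIRST[S]={a,b,c}  FIRST[A]={b}  FIRST[B]={b}
pass 2: done
  FIRST[S]={a,b,c}  FIRST[A]={b}  FIRST[B]={b}

FOLLOW sets:
initialize: $ ∈ FOLLOW(S)
round 1:
  S→A S a: FOLLOW(A) ⊇ FIRST(S) = {a,b,c}; new: +{a,b,c}
  S→A S a: FOLLOW(S) ⊇ FIRST(a) = {a}; new: +{a}
  S→a a B: FOLLOW(B) ⊇ FOLLOW(S) ⊇ {$,a}; new: +{$,a}
  FOLLOW(S)={$,a}  FOLLOW(A)={a,b,c}  FOLLOW(B)={$,a}
round 2: done
  FOLLOW(S)={$,a}  FOLLOW(A)={a,b,c}  FOLLOW(B)={$,a}

FOLLOW(S) = ["$", "a"]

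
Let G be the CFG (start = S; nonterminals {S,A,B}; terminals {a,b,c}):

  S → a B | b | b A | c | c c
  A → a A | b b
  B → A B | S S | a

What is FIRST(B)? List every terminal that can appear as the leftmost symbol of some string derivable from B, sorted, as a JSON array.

FIRST sets, iterate to fixpoint:
round 1:
  A via A→a A: +{a}
  A via A→b b: +{b}
  B via B→A B: +{a,b}
  S via S→a B: +{a}
  S via S→b: +{b}
  S via S→c: +{c}
  S: {a,b,c}  A: {a,b}  B: {a,b}
round 2:
  B via B→S S: +{c}
  S: {a,b,c}  A: {a,b}  B: {a,b,c}
round 3: (no change)
  S: {a,b,c}  A: {a,b}  B: {a,b,c}

FIRST(B) = ["a", "b", "c"]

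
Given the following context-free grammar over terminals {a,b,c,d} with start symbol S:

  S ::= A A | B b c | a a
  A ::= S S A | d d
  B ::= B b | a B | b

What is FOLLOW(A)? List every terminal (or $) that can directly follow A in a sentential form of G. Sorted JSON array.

FIRST iteration:
pass 1:
  A via A→d d: +{d}
  B via B→a B: +{a}
  B via B→b: +{b}
  S via S→A A: +{d}
  S via S→B b c: +{a,b}
  FIRST[S]={a,b,d}  FIRST[A]={d}  FIRST[B]={a,b}
pass 2:
  A via A→S S A: +{a,b}
  FIRST[S]={a,b,d}  FIRST[A]={a,b,d}  FIRST[B]={a,b}
pass 3: done
  FIRST[S]={a,b,d}  FIRST[A]={a,b,d}  FIRST[B]={a,b}

FOLLOW sets:
initialize: $ ∈ FOLLOW(S)
[1]
  A→S S A: FOLLOW(S) ⊇ FIRST(S) = {a,b,d}; new: +{a,b,d}
  B→B b: FOLLOW(B) ⊇ FIRST(b) = {b}; new: +{b}
  S→A A: FOLLOW(A) ⊇ FIRST(A) = {a,b,d}; new: +{a,b,d}
  S→A A: FOLLOW(A) ⊇ FOLLOW(S) ⊇ {$,a,b,d}; new: +{$}
  FOLLOW(S)={$,a,b,d}  FOLLOW(A)={$,a,b,d}  FOLLOW(B)={b}
[2] (no change)
  FOLLOW(S)={$,a,b,d}  FOLLOW(A)={$,a,b,d}  FOLLOW(B)={b}

FOLLOW(A) = ["$", "a", "b", "d"]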